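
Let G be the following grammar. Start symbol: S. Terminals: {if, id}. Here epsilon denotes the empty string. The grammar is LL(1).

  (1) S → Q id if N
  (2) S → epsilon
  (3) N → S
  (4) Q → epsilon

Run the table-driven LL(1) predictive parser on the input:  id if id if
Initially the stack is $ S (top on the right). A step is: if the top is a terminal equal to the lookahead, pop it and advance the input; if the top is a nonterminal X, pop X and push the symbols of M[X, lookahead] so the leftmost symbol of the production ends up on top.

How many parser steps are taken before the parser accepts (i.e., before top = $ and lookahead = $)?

11

      Stack        Input          Action
   1  $ S          id if id if $  expand S → Q id if N
   2  $ N if id Q  id if id if $  expand Q → epsilon
   3  $ N if id    id if id if $  match id
   4  $ N if       if id if $     match if
   5  $ N          id if $        expand N → S
   6  $ S          id if $        expand S → Q id if N
   7  $ N if id Q  id if $        expand Q → epsilon
   8  $ N if id    id if $        match id
   9  $ N if       if $           match if
  10  $ N          $              expand N → S
  11  $ S          $              expand S → epsilon
Accept reached after 11 steps.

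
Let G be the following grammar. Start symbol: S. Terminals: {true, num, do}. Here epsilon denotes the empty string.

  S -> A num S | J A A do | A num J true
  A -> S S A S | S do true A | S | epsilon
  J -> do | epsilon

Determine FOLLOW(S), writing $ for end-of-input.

FIRST(J): from J->do we get {do}; from J->epsilon we get {epsilon}. So FIRST(J) = {epsilon, do}.
FIRST(S): from S->A num S we get {do, num}; from S->J A A do we get {do, num}; from S->A num J true we get {do, num}. So FIRST(S) = {do, num}.
FIRST(A): from A->S S A S we get {do, num}; from A->S do true A we get {do, num}; from A->S we get {do, num}; from A->epsilon we get {epsilon}. So FIRST(A) = {epsilon, do, num}.
FOLLOW(S) includes $ since S is the start symbol.
FOLLOW(A): in S->A num S, A is followed by num S with FIRST {num}; in S->J A A do (occurrence 1), A is followed by A do with FIRST {do, num}; in S->J A A do (occurrence 2), A is followed by do with FIRST {do}; in S->A num J true, A is followed by num J true with FIRST {num}; in A->S S A S, A is followed by S with FIRST {do, num}; in A->S do true A, the suffix after A is empty (adds nothing new). Thus FOLLOW(A) = {do, num}.
FOLLOW(S): in S->A num S, the suffix after S is empty (adds nothing new); in A->S S A S (occurrence 1), S is followed by S A S with FIRST {do, num}; in A->S S A S (occurrence 2), S is followed by A S with FIRST {do, num}; in A->S S A S (occurrence 3), the suffix after S is empty, so FOLLOW(S) ⊇ FOLLOW(A) = {do, num}; in A->S do true A, S is followed by do true A with FIRST {do}; in A->S, the suffix after S is empty, so FOLLOW(S) ⊇ FOLLOW(A) = {do, num}. Thus FOLLOW(S) = {$, do, num}.
FOLLOW(J): in S->J A A do, J is followed by A A do with FIRST {do, num}; in S->A num J true, J is followed by true with FIRST {true}. Thus FOLLOW(J) = {do, num, true}.

{$, do, num}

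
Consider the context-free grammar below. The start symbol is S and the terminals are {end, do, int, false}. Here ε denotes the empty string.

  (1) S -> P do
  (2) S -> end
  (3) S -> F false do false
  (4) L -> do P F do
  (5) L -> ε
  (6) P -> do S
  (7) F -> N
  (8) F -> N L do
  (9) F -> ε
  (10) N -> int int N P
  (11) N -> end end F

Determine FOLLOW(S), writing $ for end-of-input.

{$, do, end, false, int}

FIRST(L) = {ε, do}
FIRST(P) = {do}
FIRST(N) = {end, int}
FIRST(F) = {ε, end, int}  (via N, N L do)
FIRST(S) = {do, end, false, int}  (via P do, F false do false)
FOLLOW(S) includes $ since S is the start symbol.
FOLLOW(L): in F->N L do, L is followed by do with FIRST {do}. Thus FOLLOW(L) = {do}.
FOLLOW(S): in P->do S, the suffix after S is empty, so FOLLOW(S) ⊇ FOLLOW(P) = {do, end, false, int}. Thus FOLLOW(S) = {$, do, end, false, int}.
FOLLOW(P): in S->P do, P is followed by do with FIRST {do}; in L->do P F do, P is followed by F do with FIRST {do, end, int}; in N->int int N P, the suffix after P is empty, so FOLLOW(P) ⊇ FOLLOW(N) = {do, false}. Thus FOLLOW(P) = {do, end, false, int}.
FOLLOW(F): in S->F false do false, F is followed by false do false with FIRST {false}; in L->do P F do, F is followed by do with FIRST {do}; in N->end end F, the suffix after F is empty, so FOLLOW(F) ⊇ FOLLOW(N) = {do, false}. Thus FOLLOW(F) = {do, false}.
FOLLOW(N): in F->N, the suffix after N is empty, so FOLLOW(N) ⊇ FOLLOW(F) = {do, false}; in F->N L do, N is followed by L do with FIRST {do}; in N->int int N P, N is followed by P with FIRST {do}. Thus FOLLOW(N) = {do, false}.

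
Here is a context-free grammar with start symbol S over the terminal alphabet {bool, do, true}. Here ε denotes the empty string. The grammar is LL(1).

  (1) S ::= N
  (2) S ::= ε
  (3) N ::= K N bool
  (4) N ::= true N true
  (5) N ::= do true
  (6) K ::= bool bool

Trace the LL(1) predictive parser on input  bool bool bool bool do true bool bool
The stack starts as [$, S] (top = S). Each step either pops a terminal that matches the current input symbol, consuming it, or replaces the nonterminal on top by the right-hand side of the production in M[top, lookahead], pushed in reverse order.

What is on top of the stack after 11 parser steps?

true

step 1: stack=$ S  input=bool bool bool bool do true bool bool $  — expand S ::= N
step 2: stack=$ N  input=bool bool bool bool do true bool bool $  — expand N ::= K N bool
step 3: stack=$ bool N K  input=bool bool bool bool do true bool bool $  — expand K ::= bool bool
step 4: stack=$ bool N bool bool  input=bool bool bool bool do true bool bool $  — match bool
step 5: stack=$ bool N bool  input=bool bool bool do true bool bool $  — match bool
step 6: stack=$ bool N  input=bool bool do true bool bool $  — expand N ::= K N bool
step 7: stack=$ bool bool N K  input=bool bool do true bool bool $  — expand K ::= bool bool
step 8: stack=$ bool bool N bool bool  input=bool bool do true bool bool $  — match bool
step 9: stack=$ bool bool N bool  input=bool do true bool bool $  — match bool
step 10: stack=$ bool bool N  input=do true bool bool $  — expand N ::= do true
step 11: stack=$ bool bool true do  input=do true bool bool $  — match do
Stack after step 11: $ bool bool true (top = true).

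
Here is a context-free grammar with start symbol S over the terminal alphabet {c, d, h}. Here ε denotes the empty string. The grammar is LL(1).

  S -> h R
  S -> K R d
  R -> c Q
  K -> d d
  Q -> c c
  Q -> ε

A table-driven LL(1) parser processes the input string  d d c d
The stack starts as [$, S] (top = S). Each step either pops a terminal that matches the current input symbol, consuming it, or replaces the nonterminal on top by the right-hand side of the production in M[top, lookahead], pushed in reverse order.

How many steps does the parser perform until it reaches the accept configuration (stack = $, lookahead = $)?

8

step 1: stack=$ S  input=d d c d $  — expand S -> K R d
step 2: stack=$ d R K  input=d d c d $  — expand K -> d d
step 3: stack=$ d R d d  input=d d c d $  — match d
step 4: stack=$ d R d  input=d c d $  — match d
step 5: stack=$ d R  input=c d $  — expand R -> c Q
step 6: stack=$ d Q c  input=c d $  — match c
step 7: stack=$ d Q  input=d $  — expand Q -> ε
step 8: stack=$ d  input=d $  — match d
Accept reached after 8 steps.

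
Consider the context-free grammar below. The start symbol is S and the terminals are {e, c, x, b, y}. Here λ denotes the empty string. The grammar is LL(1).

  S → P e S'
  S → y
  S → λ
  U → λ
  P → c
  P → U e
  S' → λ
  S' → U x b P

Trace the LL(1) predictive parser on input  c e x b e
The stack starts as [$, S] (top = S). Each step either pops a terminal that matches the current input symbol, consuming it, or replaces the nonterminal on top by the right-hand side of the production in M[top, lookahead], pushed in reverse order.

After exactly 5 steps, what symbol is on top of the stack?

U

     Stack     Input        Action
  1  $ S       c e x b e $  expand S → P e S'
  2  $ S' e P  c e x b e $  expand P → c
  3  $ S' e c  c e x b e $  match c
  4  $ S' e    e x b e $    match e
  5  $ S'      x b e $      expand S' → U x b P
Stack after step 5: $ P b x U (top = U).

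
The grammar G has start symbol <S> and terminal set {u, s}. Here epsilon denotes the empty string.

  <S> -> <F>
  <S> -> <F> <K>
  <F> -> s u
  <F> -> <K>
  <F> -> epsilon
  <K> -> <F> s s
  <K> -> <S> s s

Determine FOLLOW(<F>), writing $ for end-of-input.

{$, s}

FIRST(<S>) = {epsilon, s}  (via <F>, <F> <K>)
FIRST(<F>) = {epsilon, s}  (via <K>)
FIRST(<K>) = {s}  (via <F> s s, <S> s s)
FOLLOW(<S>) includes $ since <S> is the start symbol.
FOLLOW(<S>): in <K>-><S> s s, <S> is followed by s s with FIRST {s}. Thus FOLLOW(<S>) = {$, s}.
FOLLOW(<F>): in <S>-><F>, the suffix after <F> is empty, so FOLLOW(<F>) ⊇ FOLLOW(<S>) = {$, s}; in <S>-><F> <K>, <F> is followed by <K> with FIRST {s}; in <K>-><F> s s, <F> is followed by s s with FIRST {s}. Thus FOLLOW(<F>) = {$, s}.
FOLLOW(<K>): in <S>-><F> <K>, the suffix after <K> is empty, so FOLLOW(<K>) ⊇ FOLLOW(<S>) = {$, s}; in <F>-><K>, the suffix after <K> is empty, so FOLLOW(<K>) ⊇ FOLLOW(<F>) = {$, s}. Thus FOLLOW(<K>) = {$, s}.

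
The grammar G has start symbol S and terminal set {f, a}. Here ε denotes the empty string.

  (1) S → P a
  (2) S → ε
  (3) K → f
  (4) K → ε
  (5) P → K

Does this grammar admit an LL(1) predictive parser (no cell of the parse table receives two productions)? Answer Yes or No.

Yes

FIRST(S) = {ε, a, f}
FIRST(K) = {ε, f}
FIRST(P) = {ε, f}
FOLLOW(S) = {$}
FOLLOW(K) = {a}
FOLLOW(P) = {a}
Each cell of M receives at most one production.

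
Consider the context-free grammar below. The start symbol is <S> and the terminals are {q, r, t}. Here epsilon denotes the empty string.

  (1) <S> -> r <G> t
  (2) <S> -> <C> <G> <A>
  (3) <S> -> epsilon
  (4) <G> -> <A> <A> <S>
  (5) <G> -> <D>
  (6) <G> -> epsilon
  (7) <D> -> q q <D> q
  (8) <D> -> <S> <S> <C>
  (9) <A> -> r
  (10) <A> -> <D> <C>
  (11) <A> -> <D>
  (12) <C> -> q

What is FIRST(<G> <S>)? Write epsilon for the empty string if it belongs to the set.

{epsilon, q, r}

FIRST(<C>): from <C>->q we get {q}. So FIRST(<C>) = {q}.
FIRST(<S>): from <S>->r <G> t we get {r}; from <S>-><C> <G> <A> we get {q}; from <S>->epsilon we get {epsilon}. So FIRST(<S>) = {epsilon, q, r}.
FIRST(<D>): from <D>->q q <D> q we get {q}; from <D>-><S> <S> <C> we get {q, r}. So FIRST(<D>) = {q, r}.
FIRST(<A>): from <A>->r we get {r}; from <A>-><D> <C> we get {q, r}; from <A>-><D> we get {q, r}. So FIRST(<A>) = {q, r}.
FIRST(<G>): from <G>-><A> <A> <S> we get {q, r}; from <G>-><D> we get {q, r}; from <G>->epsilon we get {epsilon}. So FIRST(<G>) = {epsilon, q, r}.
FIRST(<G> <S>): take FIRST of each symbol in turn, carrying on past any symbol whose FIRST contains epsilon; result {epsilon, q, r}.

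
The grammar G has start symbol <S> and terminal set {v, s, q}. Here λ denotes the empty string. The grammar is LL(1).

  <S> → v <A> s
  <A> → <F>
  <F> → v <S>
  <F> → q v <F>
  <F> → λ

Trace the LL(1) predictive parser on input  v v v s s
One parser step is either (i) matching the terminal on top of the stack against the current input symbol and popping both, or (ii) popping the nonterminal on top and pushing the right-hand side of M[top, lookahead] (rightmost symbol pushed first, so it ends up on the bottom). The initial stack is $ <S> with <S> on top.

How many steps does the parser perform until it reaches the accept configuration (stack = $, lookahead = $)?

      Stack        Input        Action
   1  $ <S>        v v v s s $  expand <S> → v <A> s
   2  $ s <A> v    v v v s s $  match v
   3  $ s <A>      v v s s $    expand <A> → <F>
   4  $ s <F>      v v s s $    expand <F> → v <S>
   5  $ s <S> v    v v s s $    match v
   6  $ s <S>      v s s $      expand <S> → v <A> s
   7  $ s s <A> v  v s s $      match v
   8  $ s s <A>    s s $        expand <A> → <F>
   9  $ s s <F>    s s $        expand <F> → λ
  10  $ s s        s s $        match s
  11  $ s          s $          match s
Accept reached after 11 steps.

11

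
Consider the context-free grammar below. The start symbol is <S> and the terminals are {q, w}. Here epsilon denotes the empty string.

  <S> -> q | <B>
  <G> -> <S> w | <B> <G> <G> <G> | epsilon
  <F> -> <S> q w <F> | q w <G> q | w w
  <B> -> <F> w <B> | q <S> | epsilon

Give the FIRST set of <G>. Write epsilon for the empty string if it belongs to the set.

{epsilon, q, w}

FIRST(<S>): from <S>->q we get {q}; from <S>-><B> we get {epsilon, q, w}. So FIRST(<S>) = {epsilon, q, w}.
FIRST(<F>): from <F>-><S> q w <F> we get {q, w}; from <F>->q w <G> q we get {q}; from <F>->w w we get {w}. So FIRST(<F>) = {q, w}.
FIRST(<B>): from <B>-><F> w <B> we get {q, w}; from <B>->q <S> we get {q}; from <B>->epsilon we get {epsilon}. So FIRST(<B>) = {epsilon, q, w}.
FIRST(<G>): from <G>-><S> w we get {q, w}; from <G>-><B> <G> <G> <G> we get {epsilon, q, w}; from <G>->epsilon we get {epsilon}. So FIRST(<G>) = {epsilon, q, w}.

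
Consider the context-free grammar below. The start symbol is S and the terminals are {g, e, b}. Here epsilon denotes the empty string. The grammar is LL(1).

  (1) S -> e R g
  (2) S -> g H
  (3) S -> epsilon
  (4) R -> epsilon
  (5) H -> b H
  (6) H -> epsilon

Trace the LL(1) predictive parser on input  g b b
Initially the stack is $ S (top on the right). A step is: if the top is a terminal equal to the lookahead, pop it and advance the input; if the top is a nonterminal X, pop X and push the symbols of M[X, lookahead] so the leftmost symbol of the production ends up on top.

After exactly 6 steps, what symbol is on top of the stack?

step 1: stack=$ S  input=g b b $  — expand S -> g H
step 2: stack=$ H g  input=g b b $  — match g
step 3: stack=$ H  input=b b $  — expand H -> b H
step 4: stack=$ H b  input=b b $  — match b
step 5: stack=$ H  input=b $  — expand H -> b H
step 6: stack=$ H b  input=b $  — match b
Stack after step 6: $ H (top = H).

H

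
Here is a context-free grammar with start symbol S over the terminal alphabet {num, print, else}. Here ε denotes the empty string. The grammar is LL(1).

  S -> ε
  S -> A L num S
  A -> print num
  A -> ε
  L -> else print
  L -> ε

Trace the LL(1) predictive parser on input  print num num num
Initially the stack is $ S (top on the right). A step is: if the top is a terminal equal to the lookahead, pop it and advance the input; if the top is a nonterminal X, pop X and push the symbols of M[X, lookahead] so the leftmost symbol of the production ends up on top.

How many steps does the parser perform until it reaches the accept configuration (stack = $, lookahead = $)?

11

      Stack                Input                Action
   1  $ S                  print num num num $  expand S -> A L num S
   2  $ S num L A          print num num num $  expand A -> print num
   3  $ S num L num print  print num num num $  match print
   4  $ S num L num        num num num $        match num
   5  $ S num L            num num $            expand L -> ε
   6  $ S num              num num $            match num
   7  $ S                  num $                expand S -> A L num S
   8  $ S num L A          num $                expand A -> ε
   9  $ S num L            num $                expand L -> ε
  10  $ S num              num $                match num
  11  $ S                  $                    expand S -> ε
Accept reached after 11 steps.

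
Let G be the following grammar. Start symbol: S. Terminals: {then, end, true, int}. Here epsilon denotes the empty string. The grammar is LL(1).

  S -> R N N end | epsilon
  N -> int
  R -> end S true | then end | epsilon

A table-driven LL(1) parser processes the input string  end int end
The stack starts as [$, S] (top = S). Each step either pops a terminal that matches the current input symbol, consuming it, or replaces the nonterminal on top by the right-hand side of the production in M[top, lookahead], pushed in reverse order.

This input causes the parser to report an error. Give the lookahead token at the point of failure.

     Stack                     Input          Action
  1  $ S                       end int end $  expand S -> R N N end
  2  $ end N N R               end int end $  expand R -> end S true
  3  $ end N N true S end      end int end $  match end
  4  $ end N N true S          int end $      expand S -> R N N end
  5  $ end N N true end N N R  int end $      expand R -> epsilon
  6  $ end N N true end N N    int end $      expand N -> int
  7  $ end N N true end N int  int end $      match int
  8  $ end N N true end N      end $          error: M[N, end] is empty

end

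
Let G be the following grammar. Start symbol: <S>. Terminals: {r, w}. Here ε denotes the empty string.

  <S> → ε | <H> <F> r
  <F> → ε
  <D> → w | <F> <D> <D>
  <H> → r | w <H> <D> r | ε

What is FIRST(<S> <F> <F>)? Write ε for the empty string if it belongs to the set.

FIRST(<F>): from <F>→ε we get {ε}. So FIRST(<F>) = {ε}.
FIRST(<H>): from <H>→r we get {r}; from <H>→w <H> <D> r we get {w}; from <H>→ε we get {ε}. So FIRST(<H>) = {ε, r, w}.
FIRST(<S>): from <S>→ε we get {ε}; from <S>→<H> <F> r we get {r, w}. So FIRST(<S>) = {ε, r, w}.
FIRST(<D>): from <D>→w we get {w}; from <D>→<F> <D> <D> we get {w}. So FIRST(<D>) = {w}.
FIRST(<S> <F> <F>): take FIRST of each symbol in turn, carrying on past any symbol whose FIRST contains ε; result {ε, r, w}.

{ε, r, w}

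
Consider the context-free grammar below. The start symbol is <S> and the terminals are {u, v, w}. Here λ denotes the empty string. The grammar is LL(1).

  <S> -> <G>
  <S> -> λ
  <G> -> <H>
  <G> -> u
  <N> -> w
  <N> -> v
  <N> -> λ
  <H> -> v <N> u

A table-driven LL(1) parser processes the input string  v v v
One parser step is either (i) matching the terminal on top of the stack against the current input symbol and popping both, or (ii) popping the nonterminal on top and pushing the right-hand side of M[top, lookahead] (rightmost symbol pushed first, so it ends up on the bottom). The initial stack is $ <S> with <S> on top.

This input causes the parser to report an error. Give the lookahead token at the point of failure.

step 1: stack=$ <S>  input=v v v $  — expand <S> -> <G>
step 2: stack=$ <G>  input=v v v $  — expand <G> -> <H>
step 3: stack=$ <H>  input=v v v $  — expand <H> -> v <N> u
step 4: stack=$ u <N> v  input=v v v $  — match v
step 5: stack=$ u <N>  input=v v $  — expand <N> -> v
step 6: stack=$ u v  input=v v $  — match v
step 7: stack=$ u  input=v $  — error: top is terminal u but lookahead is v

v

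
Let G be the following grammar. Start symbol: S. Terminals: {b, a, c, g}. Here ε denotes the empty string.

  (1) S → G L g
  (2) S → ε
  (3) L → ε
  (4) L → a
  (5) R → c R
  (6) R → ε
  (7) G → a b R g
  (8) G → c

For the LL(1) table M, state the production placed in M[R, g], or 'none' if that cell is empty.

R → ε

FIRST(L): from L→ε we get {ε}; from L→a we get {a}. So FIRST(L) = {ε, a}.
FIRST(R): from R→c R we get {c}; from R→ε we get {ε}. So FIRST(R) = {ε, c}.
FIRST(G): from G→a b R g we get {a}; from G→c we get {c}. So FIRST(G) = {a, c}.
FIRST(S): from S→G L g we get {a, c}; from S→ε we get {ε}. So FIRST(S) = {ε, a, c}.
FOLLOW(S) includes $ since S is the start symbol.
FOLLOW(R): in R→c R, the suffix after R is empty (adds nothing new); in G→a b R g, R is followed by g with FIRST {g}. Thus FOLLOW(R) = {g}.
For R → c R: FIRST(c R) = {c}, so it goes in M[R, t] for t ∈ {c}.
For R → ε: FIRST(ε) = {ε}, so it goes in M[R, t] for t ∈ {}; since ε ∈ FIRST, also for every t ∈ FOLLOW(R) = {g}.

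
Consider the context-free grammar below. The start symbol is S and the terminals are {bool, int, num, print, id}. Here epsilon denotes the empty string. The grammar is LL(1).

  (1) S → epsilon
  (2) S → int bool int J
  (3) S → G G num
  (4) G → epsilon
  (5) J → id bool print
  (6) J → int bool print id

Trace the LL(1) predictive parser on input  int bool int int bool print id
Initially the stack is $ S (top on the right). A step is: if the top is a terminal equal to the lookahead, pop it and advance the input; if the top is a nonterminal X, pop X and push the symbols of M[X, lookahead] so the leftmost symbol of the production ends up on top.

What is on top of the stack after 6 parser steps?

bool

step 1: stack=$ S  input=int bool int int bool print id $  — expand S → int bool int J
step 2: stack=$ J int bool int  input=int bool int int bool print id $  — match int
step 3: stack=$ J int bool  input=bool int int bool print id $  — match bool
step 4: stack=$ J int  input=int int bool print id $  — match int
step 5: stack=$ J  input=int bool print id $  — expand J → int bool print id
step 6: stack=$ id print bool int  input=int bool print id $  — match int
Stack after step 6: $ id print bool (top = bool).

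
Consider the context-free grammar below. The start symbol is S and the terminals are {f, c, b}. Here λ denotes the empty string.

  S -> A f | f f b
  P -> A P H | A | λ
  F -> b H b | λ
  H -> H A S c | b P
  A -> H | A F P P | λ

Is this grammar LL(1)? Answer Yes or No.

FIRST(S) = {b, f}
FIRST(P) = {λ, b}
FIRST(F) = {λ, b}
FIRST(H) = {b}
FIRST(A) = {λ, b}
FOLLOW(S) = {$, c}
FOLLOW(P) = {b, f}
FOLLOW(F) = {b, f}
FOLLOW(H) = {b, f}
FOLLOW(A) = {b, f}
Cell M[A, b] receives both A -> H and A -> A F P P and A -> λ — the grammar is not LL(1).

No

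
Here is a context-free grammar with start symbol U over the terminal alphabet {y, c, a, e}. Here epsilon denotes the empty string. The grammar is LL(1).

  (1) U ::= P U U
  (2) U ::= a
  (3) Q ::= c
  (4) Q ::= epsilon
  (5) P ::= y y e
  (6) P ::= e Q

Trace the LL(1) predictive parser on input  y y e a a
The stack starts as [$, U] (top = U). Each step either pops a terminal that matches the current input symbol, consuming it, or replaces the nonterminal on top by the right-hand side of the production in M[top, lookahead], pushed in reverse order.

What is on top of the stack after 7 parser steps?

U

     Stack        Input        Action
  1  $ U          y y e a a $  expand U ::= P U U
  2  $ U U P      y y e a a $  expand P ::= y y e
  3  $ U U e y y  y y e a a $  match y
  4  $ U U e y    y e a a $    match y
  5  $ U U e      e a a $      match e
  6  $ U U        a a $        expand U ::= a
  7  $ U a        a a $        match a
Stack after step 7: $ U (top = U).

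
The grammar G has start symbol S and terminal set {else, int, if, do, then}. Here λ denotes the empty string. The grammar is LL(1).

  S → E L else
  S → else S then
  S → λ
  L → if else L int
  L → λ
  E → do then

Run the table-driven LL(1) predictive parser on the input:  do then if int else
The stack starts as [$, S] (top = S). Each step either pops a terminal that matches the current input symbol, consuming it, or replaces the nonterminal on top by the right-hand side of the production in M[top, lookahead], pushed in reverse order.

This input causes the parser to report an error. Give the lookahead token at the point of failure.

step 1: stack=$ S  input=do then if int else $  — expand S → E L else
step 2: stack=$ else L E  input=do then if int else $  — expand E → do then
step 3: stack=$ else L then do  input=do then if int else $  — match do
step 4: stack=$ else L then  input=then if int else $  — match then
step 5: stack=$ else L  input=if int else $  — expand L → if else L int
step 6: stack=$ else int L else if  input=if int else $  — match if
step 7: stack=$ else int L else  input=int else $  — error: top is terminal else but lookahead is int

int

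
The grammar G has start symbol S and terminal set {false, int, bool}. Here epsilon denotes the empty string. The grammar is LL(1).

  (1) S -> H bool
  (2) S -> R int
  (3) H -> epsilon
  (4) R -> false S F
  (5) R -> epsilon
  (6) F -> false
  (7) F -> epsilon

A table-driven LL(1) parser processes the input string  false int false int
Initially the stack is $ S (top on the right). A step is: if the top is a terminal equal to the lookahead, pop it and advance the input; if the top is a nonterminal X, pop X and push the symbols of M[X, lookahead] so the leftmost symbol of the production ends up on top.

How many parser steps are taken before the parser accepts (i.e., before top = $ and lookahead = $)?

step 1: stack=$ S  input=false int false int $  — expand S -> R int
step 2: stack=$ int R  input=false int false int $  — expand R -> false S F
step 3: stack=$ int F S false  input=false int false int $  — match false
step 4: stack=$ int F S  input=int false int $  — expand S -> R int
step 5: stack=$ int F int R  input=int false int $  — expand R -> epsilon
step 6: stack=$ int F int  input=int false int $  — match int
step 7: stack=$ int F  input=false int $  — expand F -> false
step 8: stack=$ int false  input=false int $  — match false
step 9: stack=$ int  input=int $  — match int
Accept reached after 9 steps.

9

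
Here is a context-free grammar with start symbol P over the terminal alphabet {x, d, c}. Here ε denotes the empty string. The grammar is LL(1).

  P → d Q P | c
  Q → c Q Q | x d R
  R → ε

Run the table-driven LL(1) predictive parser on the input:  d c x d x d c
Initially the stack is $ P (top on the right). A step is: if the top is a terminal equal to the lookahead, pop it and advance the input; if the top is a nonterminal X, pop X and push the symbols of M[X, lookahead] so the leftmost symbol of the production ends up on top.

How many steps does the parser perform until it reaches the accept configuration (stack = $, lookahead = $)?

      Stack        Input            Action
   1  $ P          d c x d x d c $  expand P → d Q P
   2  $ P Q d      d c x d x d c $  match d
   3  $ P Q        c x d x d c $    expand Q → c Q Q
   4  $ P Q Q c    c x d x d c $    match c
   5  $ P Q Q      x d x d c $      expand Q → x d R
   6  $ P Q R d x  x d x d c $      match x
   7  $ P Q R d    d x d c $        match d
   8  $ P Q R      x d c $          expand R → ε
   9  $ P Q        x d c $          expand Q → x d R
  10  $ P R d x    x d c $          match x
  11  $ P R d      d c $            match d
  12  $ P R        c $              expand R → ε
  13  $ P          c $              expand P → c
  14  $ c          c $              match c
Accept reached after 14 steps.

14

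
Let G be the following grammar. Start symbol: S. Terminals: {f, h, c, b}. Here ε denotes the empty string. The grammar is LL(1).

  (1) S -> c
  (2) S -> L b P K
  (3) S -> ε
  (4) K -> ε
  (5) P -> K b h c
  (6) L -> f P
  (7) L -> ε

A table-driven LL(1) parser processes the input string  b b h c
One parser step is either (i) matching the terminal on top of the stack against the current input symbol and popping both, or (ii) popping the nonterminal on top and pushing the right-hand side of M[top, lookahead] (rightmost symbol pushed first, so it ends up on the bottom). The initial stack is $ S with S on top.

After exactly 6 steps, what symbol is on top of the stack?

h

     Stack        Input      Action
  1  $ S          b b h c $  expand S -> L b P K
  2  $ K P b L    b b h c $  expand L -> ε
  3  $ K P b      b b h c $  match b
  4  $ K P        b h c $    expand P -> K b h c
  5  $ K c h b K  b h c $    expand K -> ε
  6  $ K c h b    b h c $    match b
Stack after step 6: $ K c h (top = h).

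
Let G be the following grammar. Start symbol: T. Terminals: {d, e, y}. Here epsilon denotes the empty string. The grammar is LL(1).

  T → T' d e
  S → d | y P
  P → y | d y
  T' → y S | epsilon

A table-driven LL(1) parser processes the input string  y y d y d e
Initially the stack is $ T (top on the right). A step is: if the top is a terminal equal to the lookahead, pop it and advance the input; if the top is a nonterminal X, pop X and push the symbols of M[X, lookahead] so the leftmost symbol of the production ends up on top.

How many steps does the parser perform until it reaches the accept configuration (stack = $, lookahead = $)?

step 1: stack=$ T  input=y y d y d e $  — expand T → T' d e
step 2: stack=$ e d T'  input=y y d y d e $  — expand T' → y S
step 3: stack=$ e d S y  input=y y d y d e $  — match y
step 4: stack=$ e d S  input=y d y d e $  — expand S → y P
step 5: stack=$ e d P y  input=y d y d e $  — match y
step 6: stack=$ e d P  input=d y d e $  — expand P → d y
step 7: stack=$ e d y d  input=d y d e $  — match d
step 8: stack=$ e d y  input=y d e $  — match y
step 9: stack=$ e d  input=d e $  — match d
step 10: stack=$ e  input=e $  — match e
Accept reached after 10 steps.

10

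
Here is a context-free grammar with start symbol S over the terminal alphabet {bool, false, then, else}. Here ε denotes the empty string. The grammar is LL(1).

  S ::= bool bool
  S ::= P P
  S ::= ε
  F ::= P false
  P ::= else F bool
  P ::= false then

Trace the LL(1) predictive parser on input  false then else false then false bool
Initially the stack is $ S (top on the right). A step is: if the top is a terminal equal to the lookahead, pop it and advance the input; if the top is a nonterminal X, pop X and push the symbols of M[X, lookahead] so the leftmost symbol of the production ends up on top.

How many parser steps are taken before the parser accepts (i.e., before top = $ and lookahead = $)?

12

      Stack                    Input                                    Action
   1  $ S                      false then else false then false bool $  expand S ::= P P
   2  $ P P                    false then else false then false bool $  expand P ::= false then
   3  $ P then false           false then else false then false bool $  match false
   4  $ P then                 then else false then false bool $        match then
   5  $ P                      else false then false bool $             expand P ::= else F bool
   6  $ bool F else            else false then false bool $             match else
   7  $ bool F                 false then false bool $                  expand F ::= P false
   8  $ bool false P           false then false bool $                  expand P ::= false then
   9  $ bool false then false  false then false bool $                  match false
  10  $ bool false then        then false bool $                        match then
  11  $ bool false             false bool $                             match false
  12  $ bool                   bool $                                   match bool
Accept reached after 12 steps.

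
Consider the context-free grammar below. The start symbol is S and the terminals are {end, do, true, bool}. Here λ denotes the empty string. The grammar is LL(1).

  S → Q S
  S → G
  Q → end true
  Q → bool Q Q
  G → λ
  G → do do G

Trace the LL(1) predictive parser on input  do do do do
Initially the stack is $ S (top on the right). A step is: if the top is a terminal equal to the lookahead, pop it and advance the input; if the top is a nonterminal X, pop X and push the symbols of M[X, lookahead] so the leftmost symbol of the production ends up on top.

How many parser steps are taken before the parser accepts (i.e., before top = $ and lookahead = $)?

step 1: stack=$ S  input=do do do do $  — expand S → G
step 2: stack=$ G  input=do do do do $  — expand G → do do G
step 3: stack=$ G do do  input=do do do do $  — match do
step 4: stack=$ G do  input=do do do $  — match do
step 5: stack=$ G  input=do do $  — expand G → do do G
step 6: stack=$ G do do  input=do do $  — match do
step 7: stack=$ G do  input=do $  — match do
step 8: stack=$ G  input=$  — expand G → λ
Accept reached after 8 steps.

8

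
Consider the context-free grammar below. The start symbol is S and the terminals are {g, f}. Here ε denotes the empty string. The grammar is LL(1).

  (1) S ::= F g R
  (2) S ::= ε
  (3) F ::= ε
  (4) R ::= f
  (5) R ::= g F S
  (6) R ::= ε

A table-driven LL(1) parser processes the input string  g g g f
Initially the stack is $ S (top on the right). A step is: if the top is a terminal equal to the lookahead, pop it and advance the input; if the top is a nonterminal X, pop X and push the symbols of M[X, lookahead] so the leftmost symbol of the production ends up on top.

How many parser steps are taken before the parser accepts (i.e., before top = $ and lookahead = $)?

11

      Stack    Input      Action
   1  $ S      g g g f $  expand S ::= F g R
   2  $ R g F  g g g f $  expand F ::= ε
   3  $ R g    g g g f $  match g
   4  $ R      g g f $    expand R ::= g F S
   5  $ S F g  g g f $    match g
   6  $ S F    g f $      expand F ::= ε
   7  $ S      g f $      expand S ::= F g R
   8  $ R g F  g f $      expand F ::= ε
   9  $ R g    g f $      match g
  10  $ R      f $        expand R ::= f
  11  $ f      f $        match f
Accept reached after 11 steps.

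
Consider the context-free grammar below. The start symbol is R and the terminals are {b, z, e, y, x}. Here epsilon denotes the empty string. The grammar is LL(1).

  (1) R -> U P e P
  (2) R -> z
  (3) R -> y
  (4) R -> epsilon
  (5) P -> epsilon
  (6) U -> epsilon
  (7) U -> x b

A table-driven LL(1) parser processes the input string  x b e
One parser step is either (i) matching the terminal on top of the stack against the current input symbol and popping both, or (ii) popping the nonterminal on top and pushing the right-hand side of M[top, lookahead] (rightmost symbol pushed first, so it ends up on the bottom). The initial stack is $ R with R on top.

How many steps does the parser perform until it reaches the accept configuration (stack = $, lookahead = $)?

7

     Stack        Input    Action
  1  $ R          x b e $  expand R -> U P e P
  2  $ P e P U    x b e $  expand U -> x b
  3  $ P e P b x  x b e $  match x
  4  $ P e P b    b e $    match b
  5  $ P e P      e $      expand P -> epsilon
  6  $ P e        e $      match e
  7  $ P          $        expand P -> epsilon
Accept reached after 7 steps.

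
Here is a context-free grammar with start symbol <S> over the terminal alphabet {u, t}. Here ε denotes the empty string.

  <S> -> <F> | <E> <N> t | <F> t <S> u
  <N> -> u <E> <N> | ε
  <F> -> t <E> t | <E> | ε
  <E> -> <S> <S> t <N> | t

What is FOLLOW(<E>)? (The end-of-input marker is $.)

{$, t, u}

FIRST(<N>): from <N>->u <E> <N> we get {u}; from <N>->ε we get {ε}. So FIRST(<N>) = {ε, u}.
FIRST(<S>): from <S>-><F> we get {ε, t}; from <S>-><E> <N> t we get {t}; from <S>-><F> t <S> u we get {t}. So FIRST(<S>) = {ε, t}.
FIRST(<E>): from <E>-><S> <S> t <N> we get {t}; from <E>->t we get {t}. So FIRST(<E>) = {t}.
FIRST(<F>): from <F>->t <E> t we get {t}; from <F>-><E> we get {t}; from <F>->ε we get {ε}. So FIRST(<F>) = {ε, t}.
FOLLOW(<S>) includes $ since <S> is the start symbol.
FOLLOW(<S>): in <S>-><F> t <S> u, <S> is followed by u with FIRST {u}; in <E>-><S> <S> t <N> (occurrence 1), <S> is followed by <S> t <N> with FIRST {t}; in <E>-><S> <S> t <N> (occurrence 2), <S> is followed by t <N> with FIRST {t}. Thus FOLLOW(<S>) = {$, t, u}.
FOLLOW(<F>): in <S>-><F>, the suffix after <F> is empty, so FOLLOW(<F>) ⊇ FOLLOW(<S>) = {$, t, u}; in <S>-><F> t <S> u, <F> is followed by t <S> u with FIRST {t}. Thus FOLLOW(<F>) = {$, t, u}.
FOLLOW(<N>): in <S>-><E> <N> t, <N> is followed by t with FIRST {t}; in <N>->u <E> <N>, the suffix after <N> is empty (adds nothing new); in <E>-><S> <S> t <N>, the suffix after <N> is empty, so FOLLOW(<N>) ⊇ FOLLOW(<E>) = {$, t, u}. Thus FOLLOW(<N>) = {$, t, u}.
FOLLOW(<E>): in <S>-><E> <N> t, <E> is followed by <N> t with FIRST {t, u}; in <N>->u <E> <N>, <E> is followed by <N> with FIRST {ε, u}; in <N>->u <E> <N>, the suffix after <E> is nullable, so FOLLOW(<E>) ⊇ FOLLOW(<N>) = {$, t, u}; in <F>->t <E> t, <E> is followed by t with FIRST {t}; in <F>-><E>, the suffix after <E> is empty, so FOLLOW(<E>) ⊇ FOLLOW(<F>) = {$, t, u}. Thus FOLLOW(<E>) = {$, t, u}.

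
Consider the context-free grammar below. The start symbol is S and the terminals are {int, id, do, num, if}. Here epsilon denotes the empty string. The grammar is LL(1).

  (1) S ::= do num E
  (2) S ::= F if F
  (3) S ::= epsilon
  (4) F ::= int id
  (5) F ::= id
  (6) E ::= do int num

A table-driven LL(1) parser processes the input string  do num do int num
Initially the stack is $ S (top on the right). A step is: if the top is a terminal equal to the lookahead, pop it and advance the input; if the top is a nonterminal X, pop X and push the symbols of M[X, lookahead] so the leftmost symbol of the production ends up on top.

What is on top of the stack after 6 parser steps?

step 1: stack=$ S  input=do num do int num $  — expand S ::= do num E
step 2: stack=$ E num do  input=do num do int num $  — match do
step 3: stack=$ E num  input=num do int num $  — match num
step 4: stack=$ E  input=do int num $  — expand E ::= do int num
step 5: stack=$ num int do  input=do int num $  — match do
step 6: stack=$ num int  input=int num $  — match int
Stack after step 6: $ num (top = num).

num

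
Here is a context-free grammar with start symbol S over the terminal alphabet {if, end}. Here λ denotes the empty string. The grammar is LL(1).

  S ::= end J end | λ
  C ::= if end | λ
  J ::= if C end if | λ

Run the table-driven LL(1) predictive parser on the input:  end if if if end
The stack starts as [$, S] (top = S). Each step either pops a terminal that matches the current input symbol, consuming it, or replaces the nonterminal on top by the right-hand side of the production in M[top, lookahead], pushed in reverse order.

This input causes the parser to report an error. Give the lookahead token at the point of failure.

     Stack                Input               Action
  1  $ S                  end if if if end $  expand S ::= end J end
  2  $ end J end          end if if if end $  match end
  3  $ end J              if if if end $      expand J ::= if C end if
  4  $ end if end C if    if if if end $      match if
  5  $ end if end C       if if end $         expand C ::= if end
  6  $ end if end end if  if if end $         match if
  7  $ end if end end     if end $            error: top is terminal end but lookahead is if

if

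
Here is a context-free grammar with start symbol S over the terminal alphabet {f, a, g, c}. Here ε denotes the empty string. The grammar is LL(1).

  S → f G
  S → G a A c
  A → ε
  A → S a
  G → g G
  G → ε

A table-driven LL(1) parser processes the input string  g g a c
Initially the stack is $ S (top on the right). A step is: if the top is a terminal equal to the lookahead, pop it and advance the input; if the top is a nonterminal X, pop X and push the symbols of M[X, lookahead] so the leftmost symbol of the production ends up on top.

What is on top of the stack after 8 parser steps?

     Stack        Input      Action
  1  $ S          g g a c $  expand S → G a A c
  2  $ c A a G    g g a c $  expand G → g G
  3  $ c A a G g  g g a c $  match g
  4  $ c A a G    g a c $    expand G → g G
  5  $ c A a G g  g a c $    match g
  6  $ c A a G    a c $      expand G → ε
  7  $ c A a      a c $      match a
  8  $ c A        c $        expand A → ε
Stack after step 8: $ c (top = c).

c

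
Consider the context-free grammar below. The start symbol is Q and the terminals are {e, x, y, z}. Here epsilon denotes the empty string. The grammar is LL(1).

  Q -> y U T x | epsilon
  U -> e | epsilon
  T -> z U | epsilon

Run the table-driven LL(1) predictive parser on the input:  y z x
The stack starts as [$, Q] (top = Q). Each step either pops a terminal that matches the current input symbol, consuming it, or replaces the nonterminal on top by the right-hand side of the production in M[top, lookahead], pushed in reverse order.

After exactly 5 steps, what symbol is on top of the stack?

U

     Stack      Input    Action
  1  $ Q        y z x $  expand Q -> y U T x
  2  $ x T U y  y z x $  match y
  3  $ x T U    z x $    expand U -> epsilon
  4  $ x T      z x $    expand T -> z U
  5  $ x U z    z x $    match z
Stack after step 5: $ x U (top = U).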